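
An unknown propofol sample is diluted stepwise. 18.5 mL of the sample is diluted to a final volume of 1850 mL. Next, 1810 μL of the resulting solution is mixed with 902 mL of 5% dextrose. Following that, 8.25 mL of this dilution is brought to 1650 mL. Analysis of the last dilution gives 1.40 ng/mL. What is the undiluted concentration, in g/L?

14.0 g/L

Overall dilution factor = 100 × 499.3 × 200 = 9.99 × 10⁶.
Original = 1.40 ng/mL × 9.99 × 10⁶ = 1.40 × 10⁷ ng/mL = 14.0 g/L.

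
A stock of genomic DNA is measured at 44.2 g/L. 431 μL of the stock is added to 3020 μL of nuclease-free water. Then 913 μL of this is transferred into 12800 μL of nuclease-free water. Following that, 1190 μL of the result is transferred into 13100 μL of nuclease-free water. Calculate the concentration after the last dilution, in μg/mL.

30.6 μg/mL

Overall dilution factor = 8.007 × 15.02 × 12.01 = 1444.
44.2 g/L / 1444 = 0.0306 g/L = 30.6 μg/mL.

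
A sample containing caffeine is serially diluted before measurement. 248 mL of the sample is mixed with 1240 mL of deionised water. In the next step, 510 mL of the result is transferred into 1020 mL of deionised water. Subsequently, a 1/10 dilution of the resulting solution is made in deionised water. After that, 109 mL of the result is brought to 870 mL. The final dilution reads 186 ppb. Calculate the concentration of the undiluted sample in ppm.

267 ppm

Overall dilution factor = 6 × 3 × 10 × 7.982 = 1437.
Original = 186 ppb × 1437 = 2.67 × 10⁵ ppb = 267 ppm.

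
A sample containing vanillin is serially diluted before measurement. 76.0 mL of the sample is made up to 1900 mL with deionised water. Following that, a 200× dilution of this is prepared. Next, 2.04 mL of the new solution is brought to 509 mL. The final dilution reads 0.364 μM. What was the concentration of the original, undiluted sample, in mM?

Overall dilution factor = 25 × 200 × 249.5 = 1.25 × 10⁶.
Original = 0.364 μM × 1.25 × 10⁶ = 4.54 × 10⁵ μM = 454 mM.

454 mM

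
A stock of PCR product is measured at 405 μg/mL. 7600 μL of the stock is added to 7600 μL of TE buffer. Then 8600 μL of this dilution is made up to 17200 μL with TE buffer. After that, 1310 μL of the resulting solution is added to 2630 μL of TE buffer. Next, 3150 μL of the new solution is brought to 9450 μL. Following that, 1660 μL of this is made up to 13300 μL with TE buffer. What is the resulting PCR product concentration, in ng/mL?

Overall dilution factor = 2 × 2 × 3.008 × 3 × 8.012 = 289.
405 μg/mL / 289 = 1.40 μg/mL = 1400 ng/mL.

1400 ng/mL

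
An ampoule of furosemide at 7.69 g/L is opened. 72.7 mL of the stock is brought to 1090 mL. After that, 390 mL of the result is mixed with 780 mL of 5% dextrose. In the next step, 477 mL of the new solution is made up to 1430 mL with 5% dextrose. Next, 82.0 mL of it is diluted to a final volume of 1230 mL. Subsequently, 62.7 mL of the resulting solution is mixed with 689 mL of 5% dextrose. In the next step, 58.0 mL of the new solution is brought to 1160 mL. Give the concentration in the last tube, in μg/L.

15.9 μg/L

Overall dilution factor = 14.99 × 3 × 2.998 × 15 × 11.99 × 20 = 4.85 × 10⁵.
7.69 g/L / 4.85 × 10⁵ = 1.59 × 10⁻⁵ g/L = 15.9 μg/L.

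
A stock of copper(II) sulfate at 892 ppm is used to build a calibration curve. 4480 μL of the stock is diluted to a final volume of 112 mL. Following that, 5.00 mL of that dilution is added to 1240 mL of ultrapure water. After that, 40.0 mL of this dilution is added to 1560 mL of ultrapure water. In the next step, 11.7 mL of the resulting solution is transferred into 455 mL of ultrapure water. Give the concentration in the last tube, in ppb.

Overall dilution factor = 25 × 249 × 40 × 39.89 = 9.93 × 10⁶.
892 ppm / 9.93 × 10⁶ = 8.98 × 10⁻⁵ ppm = 0.0898 ppb.

0.0898 ppb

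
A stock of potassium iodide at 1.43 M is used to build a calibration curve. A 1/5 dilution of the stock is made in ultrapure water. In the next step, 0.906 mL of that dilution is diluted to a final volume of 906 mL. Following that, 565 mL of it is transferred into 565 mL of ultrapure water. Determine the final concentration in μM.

143 μM

Overall dilution factor = 5 × 1000 × 2 = 1.00 × 10⁴.
1.43 M / 1.00 × 10⁴ = 1.43 × 10⁻⁴ M = 143 μM.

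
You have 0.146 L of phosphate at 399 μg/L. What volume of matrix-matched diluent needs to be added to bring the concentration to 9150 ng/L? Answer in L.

6.22 L

9150 ng/L = 9.15 μg/L.
V₂ = C₁V₁/C₂ = 399 × 0.146 / 9.15 = 6.37 L.
Diluent to add = V₂ − V₁ = 6.37 − 0.146 = 6.22 L.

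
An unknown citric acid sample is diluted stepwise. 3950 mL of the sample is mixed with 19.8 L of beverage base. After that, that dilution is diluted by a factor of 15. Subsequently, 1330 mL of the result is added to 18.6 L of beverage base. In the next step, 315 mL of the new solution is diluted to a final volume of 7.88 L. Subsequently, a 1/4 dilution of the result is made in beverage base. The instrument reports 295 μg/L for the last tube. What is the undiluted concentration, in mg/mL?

39.9 mg/mL

Overall dilution factor = 6.013 × 15 × 14.98 × 25.02 × 4 = 1.35 × 10⁵.
Original = 295 μg/L × 1.35 × 10⁵ = 3.99 × 10⁷ μg/L = 39.9 mg/mL.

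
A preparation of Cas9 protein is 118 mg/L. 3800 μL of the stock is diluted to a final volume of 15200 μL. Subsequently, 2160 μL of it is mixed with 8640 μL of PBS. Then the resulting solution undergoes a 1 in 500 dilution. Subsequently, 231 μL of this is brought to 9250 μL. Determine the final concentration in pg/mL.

295 pg/mL

Overall dilution factor = 4 × 5 × 500 × 40.04 = 4.00 × 10⁵.
118 mg/L / 4.00 × 10⁵ = 2.95 × 10⁻⁴ mg/L = 295 pg/mL.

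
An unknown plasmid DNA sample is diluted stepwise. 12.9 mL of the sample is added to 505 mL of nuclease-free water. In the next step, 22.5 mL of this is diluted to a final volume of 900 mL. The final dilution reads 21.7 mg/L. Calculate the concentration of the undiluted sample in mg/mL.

34.8 mg/mL

Overall dilution factor = 40.15 × 40 = 1606.
Original = 21.7 mg/L × 1606 = 3.48 × 10⁴ mg/L = 34.8 mg/mL.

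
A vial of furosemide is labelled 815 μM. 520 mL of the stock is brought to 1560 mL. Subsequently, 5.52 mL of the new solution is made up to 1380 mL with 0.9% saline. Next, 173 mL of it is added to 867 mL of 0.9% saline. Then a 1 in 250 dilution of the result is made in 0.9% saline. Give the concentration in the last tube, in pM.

Overall dilution factor = 3 × 250 × 6.012 × 250 = 1.13 × 10⁶.
815 μM / 1.13 × 10⁶ = 7.23 × 10⁻⁴ μM = 723 pM.

723 pM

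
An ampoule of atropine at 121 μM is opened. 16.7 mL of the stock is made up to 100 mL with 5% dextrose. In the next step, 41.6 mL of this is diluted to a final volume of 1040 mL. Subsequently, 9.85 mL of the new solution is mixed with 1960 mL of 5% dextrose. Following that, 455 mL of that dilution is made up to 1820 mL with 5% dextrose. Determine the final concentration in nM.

Overall dilution factor = 5.988 × 25 × 200.0 × 4 = 1.20 × 10⁵.
121 μM / 1.20 × 10⁵ = 1.01 × 10⁻³ μM = 1.01 nM.

1.01 nM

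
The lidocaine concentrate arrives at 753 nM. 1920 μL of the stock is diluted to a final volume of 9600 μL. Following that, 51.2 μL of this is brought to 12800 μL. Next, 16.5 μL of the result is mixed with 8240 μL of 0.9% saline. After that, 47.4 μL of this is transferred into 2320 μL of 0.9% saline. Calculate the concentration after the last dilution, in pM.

0.0241 pM

Overall dilution factor = 5 × 250 × 500.4 × 49.95 = 3.12 × 10⁷.
753 nM / 3.12 × 10⁷ = 2.41 × 10⁻⁵ nM = 0.0241 pM.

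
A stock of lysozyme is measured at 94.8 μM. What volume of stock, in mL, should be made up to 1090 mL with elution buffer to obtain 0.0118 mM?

0.0118 mM = 11.8 μM.
V₁ = C₂V₂/C₁ = 11.8 × 1090 / 94.8 = 136 mL.

136 mL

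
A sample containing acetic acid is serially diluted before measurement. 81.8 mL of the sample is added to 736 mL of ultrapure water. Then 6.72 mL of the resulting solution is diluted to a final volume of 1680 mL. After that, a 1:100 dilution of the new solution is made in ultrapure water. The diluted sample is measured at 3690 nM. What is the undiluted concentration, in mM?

Overall dilution factor = 9.998 × 250 × 100 = 2.50 × 10⁵.
Original = 3690 nM × 2.50 × 10⁵ = 9.22 × 10⁸ nM = 922 mM.

922 mM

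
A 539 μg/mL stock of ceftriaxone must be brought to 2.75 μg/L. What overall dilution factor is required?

Factor = C₀/C_target = 539 μg/mL / 2.75 μg/L = 1.96 × 10⁵.

1.96 × 10⁵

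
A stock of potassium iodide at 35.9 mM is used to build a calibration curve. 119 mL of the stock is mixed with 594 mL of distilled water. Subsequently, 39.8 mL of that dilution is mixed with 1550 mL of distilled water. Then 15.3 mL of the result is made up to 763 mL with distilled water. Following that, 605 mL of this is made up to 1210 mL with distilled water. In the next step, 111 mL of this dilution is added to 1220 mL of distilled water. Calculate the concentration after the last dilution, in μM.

0.125 μM

Overall dilution factor = 5.992 × 39.94 × 49.87 × 2 × 11.99 = 2.86 × 10⁵.
35.9 mM / 2.86 × 10⁵ = 1.25 × 10⁻⁴ mM = 0.125 μM.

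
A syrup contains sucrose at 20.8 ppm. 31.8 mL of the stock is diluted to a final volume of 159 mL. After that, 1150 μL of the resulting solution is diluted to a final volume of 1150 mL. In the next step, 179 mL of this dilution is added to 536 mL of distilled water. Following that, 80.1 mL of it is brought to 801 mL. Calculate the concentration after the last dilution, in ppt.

Overall dilution factor = 5 × 1000 × 3.994 × 10 = 2.00 × 10⁵.
20.8 ppm / 2.00 × 10⁵ = 1.04 × 10⁻⁴ ppm = 104 ppt.

104 ppt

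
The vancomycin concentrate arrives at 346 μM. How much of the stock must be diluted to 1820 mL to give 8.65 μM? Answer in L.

V₁ = C₂V₂/C₁ = 8.65 × 1820 / 346 = 45.5 mL = 0.0455 L.

0.0455 L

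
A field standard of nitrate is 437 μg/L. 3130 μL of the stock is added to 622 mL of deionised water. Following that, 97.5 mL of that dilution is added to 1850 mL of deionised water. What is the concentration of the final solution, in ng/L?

Overall dilution factor = 199.7 × 19.97 = 3989.
437 μg/L / 3989 = 0.110 μg/L = 110 ng/L.

110 ng/L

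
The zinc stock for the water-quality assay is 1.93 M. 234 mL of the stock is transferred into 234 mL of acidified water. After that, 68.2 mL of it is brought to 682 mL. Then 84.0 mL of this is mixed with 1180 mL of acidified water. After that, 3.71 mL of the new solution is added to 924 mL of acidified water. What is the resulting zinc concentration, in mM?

Overall dilution factor = 2 × 10 × 15.05 × 250.1 = 7.53 × 10⁴.
1.93 M / 7.53 × 10⁴ = 2.56 × 10⁻⁵ M = 0.0256 mM.

0.0256 mM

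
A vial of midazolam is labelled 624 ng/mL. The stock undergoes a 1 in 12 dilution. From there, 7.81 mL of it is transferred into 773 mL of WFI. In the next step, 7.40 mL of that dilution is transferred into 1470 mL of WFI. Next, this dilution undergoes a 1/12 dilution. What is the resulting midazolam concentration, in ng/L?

Overall dilution factor = 12 × 99.98 × 199.6 × 12 = 2.87 × 10⁶.
624 ng/mL / 2.87 × 10⁶ = 2.17 × 10⁻⁴ ng/mL = 0.217 ng/L.

0.217 ng/L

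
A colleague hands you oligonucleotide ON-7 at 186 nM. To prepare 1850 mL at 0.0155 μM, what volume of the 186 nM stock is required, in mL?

154 mL

0.0155 μM = 15.5 nM.
V₁ = C₂V₂/C₁ = 15.5 × 1850 / 186 = 154 mL.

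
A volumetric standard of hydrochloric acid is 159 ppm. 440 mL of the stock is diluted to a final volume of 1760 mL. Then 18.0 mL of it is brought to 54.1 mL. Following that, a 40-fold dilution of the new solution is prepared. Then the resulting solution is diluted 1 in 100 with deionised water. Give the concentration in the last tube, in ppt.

3310 ppt

Overall dilution factor = 4 × 3.006 × 40 × 100 = 4.81 × 10⁴.
159 ppm / 4.81 × 10⁴ = 3.31 × 10⁻³ ppm = 3310 ppt.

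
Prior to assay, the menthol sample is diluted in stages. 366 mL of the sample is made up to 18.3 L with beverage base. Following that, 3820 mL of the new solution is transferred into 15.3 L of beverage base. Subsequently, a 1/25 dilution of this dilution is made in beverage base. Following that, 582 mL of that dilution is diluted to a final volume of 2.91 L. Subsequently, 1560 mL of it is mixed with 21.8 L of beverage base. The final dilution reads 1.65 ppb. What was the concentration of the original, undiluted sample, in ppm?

Overall dilution factor = 50 × 5.005 × 25 × 5 × 14.97 = 4.68 × 10⁵.
Original = 1.65 ppb × 4.68 × 10⁵ = 7.73 × 10⁵ ppb = 773 ppm.

773 ppm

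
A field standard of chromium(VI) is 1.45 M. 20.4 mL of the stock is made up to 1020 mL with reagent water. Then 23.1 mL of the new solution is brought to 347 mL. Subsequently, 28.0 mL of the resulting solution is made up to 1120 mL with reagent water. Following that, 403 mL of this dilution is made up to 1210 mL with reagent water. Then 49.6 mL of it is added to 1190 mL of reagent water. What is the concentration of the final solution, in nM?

643 nM

Overall dilution factor = 50 × 15.02 × 40 × 3.002 × 24.99 = 2.25 × 10⁶.
1.45 M / 2.25 × 10⁶ = 6.43 × 10⁻⁷ M = 643 nM.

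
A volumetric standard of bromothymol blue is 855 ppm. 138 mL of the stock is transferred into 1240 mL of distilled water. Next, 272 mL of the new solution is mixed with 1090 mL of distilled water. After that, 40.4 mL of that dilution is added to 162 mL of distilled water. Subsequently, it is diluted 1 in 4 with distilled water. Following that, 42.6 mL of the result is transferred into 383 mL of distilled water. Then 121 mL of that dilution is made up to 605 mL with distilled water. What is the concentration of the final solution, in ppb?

Overall dilution factor = 9.986 × 5.007 × 5.010 × 4 × 9.991 × 5 = 5.01 × 10⁴.
855 ppm / 5.01 × 10⁴ = 0.0171 ppm = 17.1 ppb.

17.1 ppb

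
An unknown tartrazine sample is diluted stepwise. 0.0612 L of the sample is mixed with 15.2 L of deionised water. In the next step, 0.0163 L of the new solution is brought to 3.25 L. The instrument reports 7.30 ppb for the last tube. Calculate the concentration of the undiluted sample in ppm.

Overall dilution factor = 249.4 × 199.4 = 4.97 × 10⁴.
Original = 7.30 ppb × 4.97 × 10⁴ = 3.63 × 10⁵ ppb = 363 ppm.

363 ppm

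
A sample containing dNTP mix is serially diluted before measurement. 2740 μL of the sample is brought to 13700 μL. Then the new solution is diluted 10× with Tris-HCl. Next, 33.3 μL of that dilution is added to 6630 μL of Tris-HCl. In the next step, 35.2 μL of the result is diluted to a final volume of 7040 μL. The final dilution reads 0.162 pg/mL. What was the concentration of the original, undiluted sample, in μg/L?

Overall dilution factor = 5 × 10 × 200.1 × 200 = 2.00 × 10⁶.
Original = 0.162 pg/mL × 2.00 × 10⁶ = 3.24 × 10⁵ pg/mL = 324 μg/L.

324 μg/L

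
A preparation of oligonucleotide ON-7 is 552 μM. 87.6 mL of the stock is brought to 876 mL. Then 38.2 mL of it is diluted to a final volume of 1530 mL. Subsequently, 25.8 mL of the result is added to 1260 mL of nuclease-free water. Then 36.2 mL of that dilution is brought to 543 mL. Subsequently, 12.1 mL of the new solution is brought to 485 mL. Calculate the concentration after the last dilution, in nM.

Overall dilution factor = 10 × 40.05 × 49.84 × 15 × 40.08 = 1.20 × 10⁷.
552 μM / 1.20 × 10⁷ = 4.60 × 10⁻⁵ μM = 0.0460 nM.

0.0460 nM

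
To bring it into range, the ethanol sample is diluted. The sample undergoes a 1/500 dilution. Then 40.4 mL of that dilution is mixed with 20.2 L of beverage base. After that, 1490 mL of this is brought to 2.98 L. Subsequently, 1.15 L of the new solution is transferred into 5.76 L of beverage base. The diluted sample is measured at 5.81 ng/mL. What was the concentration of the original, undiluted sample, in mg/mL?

17.5 mg/mL

Overall dilution factor = 500 × 501 × 2 × 6.009 = 3.01 × 10⁶.
Original = 5.81 ng/mL × 3.01 × 10⁶ = 1.75 × 10⁷ ng/mL = 17.5 mg/mL.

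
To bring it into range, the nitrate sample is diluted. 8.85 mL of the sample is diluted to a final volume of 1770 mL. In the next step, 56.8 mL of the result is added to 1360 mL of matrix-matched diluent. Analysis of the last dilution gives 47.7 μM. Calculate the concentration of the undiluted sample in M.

0.238 M

Overall dilution factor = 200 × 24.94 = 4989.
Original = 47.7 μM × 4989 = 2.38 × 10⁵ μM = 0.238 M.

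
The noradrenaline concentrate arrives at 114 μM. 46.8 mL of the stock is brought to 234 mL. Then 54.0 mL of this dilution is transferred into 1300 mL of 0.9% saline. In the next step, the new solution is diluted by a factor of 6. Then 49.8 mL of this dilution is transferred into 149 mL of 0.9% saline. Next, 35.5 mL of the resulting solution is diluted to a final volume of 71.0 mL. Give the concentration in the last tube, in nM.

19.0 nM

Overall dilution factor = 5 × 25.07 × 6 × 3.992 × 2 = 6006.
114 μM / 6006 = 0.0190 μM = 19.0 nM.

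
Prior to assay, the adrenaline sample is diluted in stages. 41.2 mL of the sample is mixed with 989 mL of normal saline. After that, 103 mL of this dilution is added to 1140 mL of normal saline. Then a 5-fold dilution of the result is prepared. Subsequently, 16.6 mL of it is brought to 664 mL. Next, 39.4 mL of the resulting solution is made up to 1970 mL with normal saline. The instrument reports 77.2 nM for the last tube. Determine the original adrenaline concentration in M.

Overall dilution factor = 25.00 × 12.07 × 5 × 40 × 50 = 3.02 × 10⁶.
Original = 77.2 nM × 3.02 × 10⁶ = 2.33 × 10⁸ nM = 0.233 M.

0.233 M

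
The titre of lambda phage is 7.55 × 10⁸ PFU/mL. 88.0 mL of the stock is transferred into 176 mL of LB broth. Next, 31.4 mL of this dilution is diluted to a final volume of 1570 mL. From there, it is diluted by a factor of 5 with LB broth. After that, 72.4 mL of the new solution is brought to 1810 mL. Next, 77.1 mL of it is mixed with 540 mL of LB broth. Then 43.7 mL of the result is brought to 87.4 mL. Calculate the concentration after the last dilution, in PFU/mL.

Overall dilution factor = 3 × 50 × 5 × 25 × 8.004 × 2 = 3.00 × 10⁵.
7.55 × 10⁸ PFU/mL / 3.00 × 10⁵ = 2520 PFU/mL.

2520 PFU/mL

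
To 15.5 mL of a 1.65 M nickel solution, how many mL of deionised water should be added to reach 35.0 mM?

715 mL

35.0 mM = 0.0350 M.
V₂ = C₁V₁/C₂ = 1.65 × 15.5 / 0.0350 = 731 mL.
Diluent to add = V₂ − V₁ = 731 − 15.5 = 715 mL.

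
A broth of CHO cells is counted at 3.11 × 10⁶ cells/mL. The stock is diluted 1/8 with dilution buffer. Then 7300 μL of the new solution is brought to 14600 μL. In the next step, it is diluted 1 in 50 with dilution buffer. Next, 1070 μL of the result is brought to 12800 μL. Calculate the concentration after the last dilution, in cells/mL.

325 cells/mL

Overall dilution factor = 8 × 2 × 50 × 11.96 = 9570.
3.11 × 10⁶ cells/mL / 9570 = 325 cells/mL.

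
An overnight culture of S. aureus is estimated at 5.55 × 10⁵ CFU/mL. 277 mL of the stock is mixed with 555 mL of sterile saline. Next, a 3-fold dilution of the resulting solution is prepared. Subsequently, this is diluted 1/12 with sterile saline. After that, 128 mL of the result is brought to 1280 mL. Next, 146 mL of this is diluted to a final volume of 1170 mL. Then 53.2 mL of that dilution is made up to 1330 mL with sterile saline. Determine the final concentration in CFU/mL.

2.56 CFU/mL

Overall dilution factor = 3.004 × 3 × 12 × 10 × 8.014 × 25 = 2.17 × 10⁵.
5.55 × 10⁵ CFU/mL / 2.17 × 10⁵ = 2.56 CFU/mL.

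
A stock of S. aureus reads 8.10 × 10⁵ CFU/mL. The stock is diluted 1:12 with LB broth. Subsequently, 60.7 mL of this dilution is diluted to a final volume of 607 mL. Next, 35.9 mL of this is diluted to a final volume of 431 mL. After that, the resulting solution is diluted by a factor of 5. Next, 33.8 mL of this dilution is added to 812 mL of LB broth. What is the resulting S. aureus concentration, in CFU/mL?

4.49 CFU/mL

Overall dilution factor = 12 × 10 × 12.01 × 5 × 25.02 = 1.80 × 10⁵.
8.10 × 10⁵ CFU/mL / 1.80 × 10⁵ = 4.49 CFU/mL.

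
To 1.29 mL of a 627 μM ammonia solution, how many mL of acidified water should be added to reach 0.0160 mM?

0.0160 mM = 16.0 μM.
V₂ = C₁V₁/C₂ = 627 × 1.29 / 16.0 = 50.6 mL.
Diluent to add = V₂ − V₁ = 50.6 − 1.29 = 49.3 mL.

49.3 mL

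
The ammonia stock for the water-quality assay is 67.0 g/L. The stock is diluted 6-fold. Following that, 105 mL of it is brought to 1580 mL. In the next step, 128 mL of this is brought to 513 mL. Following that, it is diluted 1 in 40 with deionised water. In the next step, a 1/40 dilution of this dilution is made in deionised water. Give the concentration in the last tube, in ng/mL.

116 ng/mL

Overall dilution factor = 6 × 15.05 × 4.008 × 40 × 40 = 5.79 × 10⁵.
67.0 g/L / 5.79 × 10⁵ = 1.16 × 10⁻⁴ g/L = 116 ng/mL.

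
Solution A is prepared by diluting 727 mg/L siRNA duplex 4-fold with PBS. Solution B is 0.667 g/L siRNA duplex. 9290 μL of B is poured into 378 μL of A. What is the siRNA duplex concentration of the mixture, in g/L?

0.648 g/L

C_A = 727 mg/L / 4 = 182 mg/L.
C_B = 0.667 g/L = 667 mg/L.
C_mix = (C_A·V_A + C_B·V_B)/(V_A + V_B) = (182×378 + 667×9290) / 9668 = 648 mg/L = 0.648 g/L.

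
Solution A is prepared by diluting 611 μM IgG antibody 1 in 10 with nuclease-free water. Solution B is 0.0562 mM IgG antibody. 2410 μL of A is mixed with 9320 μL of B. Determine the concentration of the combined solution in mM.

C_A = 611 μM / 10 = 61.1 μM.
C_B = 0.0562 mM = 56.2 μM.
C_mix = (C_A·V_A + C_B·V_B)/(V_A + V_B) = (61.1×2410 + 56.2×9320) / 11730 = 57.2 μM = 0.0572 mM.

0.0572 mM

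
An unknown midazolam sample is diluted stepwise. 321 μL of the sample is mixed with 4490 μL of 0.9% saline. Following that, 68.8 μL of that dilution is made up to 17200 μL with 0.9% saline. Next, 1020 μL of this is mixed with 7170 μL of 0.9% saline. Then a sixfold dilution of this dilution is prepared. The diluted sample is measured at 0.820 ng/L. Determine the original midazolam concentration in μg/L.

Overall dilution factor = 14.99 × 250 × 8.029 × 6 = 1.81 × 10⁵.
Original = 0.820 ng/L × 1.81 × 10⁵ = 1.48 × 10⁵ ng/L = 148 μg/L.

148 μg/L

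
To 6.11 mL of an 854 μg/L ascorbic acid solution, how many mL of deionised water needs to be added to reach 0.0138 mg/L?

0.0138 mg/L = 13.8 μg/L.
V₂ = C₁V₁/C₂ = 854 × 6.11 / 13.8 = 378 mL.
Diluent to add = V₂ − V₁ = 378 − 6.11 = 372 mL.

372 mL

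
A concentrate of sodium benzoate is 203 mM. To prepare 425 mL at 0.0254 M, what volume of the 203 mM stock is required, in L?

0.0532 L

0.0254 M = 25.4 mM.
V₁ = C₂V₂/C₁ = 25.4 × 425 / 203 = 53.2 mL = 0.0532 L.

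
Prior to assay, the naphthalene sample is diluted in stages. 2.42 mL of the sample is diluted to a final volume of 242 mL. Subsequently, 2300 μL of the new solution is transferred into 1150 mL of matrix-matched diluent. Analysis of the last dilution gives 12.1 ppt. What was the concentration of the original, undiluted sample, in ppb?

Overall dilution factor = 100 × 501 = 5.01 × 10⁴.
Original = 12.1 ppt × 5.01 × 10⁴ = 6.06 × 10⁵ ppt = 606 ppb.

606 ppb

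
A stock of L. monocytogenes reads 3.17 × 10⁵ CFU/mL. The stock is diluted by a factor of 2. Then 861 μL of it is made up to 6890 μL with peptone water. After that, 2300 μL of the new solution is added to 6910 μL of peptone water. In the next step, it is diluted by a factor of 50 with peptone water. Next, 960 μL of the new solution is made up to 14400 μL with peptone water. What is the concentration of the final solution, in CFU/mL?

Overall dilution factor = 2 × 8.002 × 4.004 × 50 × 15 = 4.81 × 10⁴.
3.17 × 10⁵ CFU/mL / 4.81 × 10⁴ = 6.60 CFU/mL.

6.60 CFU/mL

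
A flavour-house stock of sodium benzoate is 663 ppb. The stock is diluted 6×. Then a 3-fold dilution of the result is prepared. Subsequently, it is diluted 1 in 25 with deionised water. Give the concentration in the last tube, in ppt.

Overall dilution factor = 6 × 3 × 25 = 450.
663 ppb / 450 = 1.47 ppb = 1470 ppt.

1470 ppt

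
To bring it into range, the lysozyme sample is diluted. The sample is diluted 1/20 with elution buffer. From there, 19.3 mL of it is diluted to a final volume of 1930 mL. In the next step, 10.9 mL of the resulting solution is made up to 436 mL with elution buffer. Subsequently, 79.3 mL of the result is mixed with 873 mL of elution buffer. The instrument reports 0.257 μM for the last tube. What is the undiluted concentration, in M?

0.247 M

Overall dilution factor = 20 × 100 × 40 × 12.01 = 9.61 × 10⁵.
Original = 0.257 μM × 9.61 × 10⁵ = 2.47 × 10⁵ μM = 0.247 M.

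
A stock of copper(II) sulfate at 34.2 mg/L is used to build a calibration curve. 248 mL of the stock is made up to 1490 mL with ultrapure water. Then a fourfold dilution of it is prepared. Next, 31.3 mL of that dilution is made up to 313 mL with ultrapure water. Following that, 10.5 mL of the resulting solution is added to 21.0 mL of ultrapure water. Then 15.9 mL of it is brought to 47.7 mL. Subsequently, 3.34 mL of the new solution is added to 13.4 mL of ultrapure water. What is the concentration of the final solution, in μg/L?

Overall dilution factor = 6.008 × 4 × 10 × 3 × 3 × 5.012 = 1.08 × 10⁴.
34.2 mg/L / 1.08 × 10⁴ = 3.15 × 10⁻³ mg/L = 3.15 μg/L.

3.15 μg/L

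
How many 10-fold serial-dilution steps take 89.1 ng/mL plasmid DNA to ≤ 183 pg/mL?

3

Need 10ⁿ ≥ 487, so n ≥ log(487)/log(10) = 2.69.
Minimum whole steps: n = 3.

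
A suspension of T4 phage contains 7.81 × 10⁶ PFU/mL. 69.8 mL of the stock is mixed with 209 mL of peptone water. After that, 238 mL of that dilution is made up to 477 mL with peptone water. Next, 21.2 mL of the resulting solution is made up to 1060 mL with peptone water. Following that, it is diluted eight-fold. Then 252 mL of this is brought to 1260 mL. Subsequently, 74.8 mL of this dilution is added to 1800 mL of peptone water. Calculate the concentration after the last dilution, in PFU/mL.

Overall dilution factor = 3.994 × 2.004 × 50 × 8 × 5 × 25.06 = 4.01 × 10⁵.
7.81 × 10⁶ PFU/mL / 4.01 × 10⁵ = 19.5 PFU/mL.

19.5 PFU/mL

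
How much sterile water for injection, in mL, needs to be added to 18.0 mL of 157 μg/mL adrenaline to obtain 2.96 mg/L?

2.96 mg/L = 2.96 μg/mL.
V₂ = C₁V₁/C₂ = 157 × 18.0 / 2.96 = 955 mL.
Diluent to add = V₂ − V₁ = 955 − 18.0 = 937 mL.

937 mL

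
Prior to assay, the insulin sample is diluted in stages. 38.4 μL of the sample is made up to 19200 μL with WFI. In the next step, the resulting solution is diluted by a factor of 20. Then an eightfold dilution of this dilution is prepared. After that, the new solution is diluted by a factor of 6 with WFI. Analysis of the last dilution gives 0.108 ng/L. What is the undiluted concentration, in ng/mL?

51.8 ng/mL

Overall dilution factor = 500 × 20 × 8 × 6 = 4.80 × 10⁵.
Original = 0.108 ng/L × 4.80 × 10⁵ = 5.18 × 10⁴ ng/L = 51.8 ng/mL.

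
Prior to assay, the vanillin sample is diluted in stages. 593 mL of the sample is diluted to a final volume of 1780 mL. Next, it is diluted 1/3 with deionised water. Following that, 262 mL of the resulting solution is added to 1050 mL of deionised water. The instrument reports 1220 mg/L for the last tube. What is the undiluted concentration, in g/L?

55.0 g/L

Overall dilution factor = 3.002 × 3 × 5.008 = 45.1.
Original = 1220 mg/L × 45.1 = 5.50 × 10⁴ mg/L = 55.0 g/L.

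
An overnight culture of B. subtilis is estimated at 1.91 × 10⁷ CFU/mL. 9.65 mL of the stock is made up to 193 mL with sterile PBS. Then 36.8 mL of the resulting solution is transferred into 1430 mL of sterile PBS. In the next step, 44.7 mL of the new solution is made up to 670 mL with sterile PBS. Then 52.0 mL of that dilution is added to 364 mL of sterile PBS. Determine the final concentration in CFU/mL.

Overall dilution factor = 20 × 39.86 × 14.99 × 8 = 9.56 × 10⁴.
1.91 × 10⁷ CFU/mL / 9.56 × 10⁴ = 200 CFU/mL.

200 CFU/mL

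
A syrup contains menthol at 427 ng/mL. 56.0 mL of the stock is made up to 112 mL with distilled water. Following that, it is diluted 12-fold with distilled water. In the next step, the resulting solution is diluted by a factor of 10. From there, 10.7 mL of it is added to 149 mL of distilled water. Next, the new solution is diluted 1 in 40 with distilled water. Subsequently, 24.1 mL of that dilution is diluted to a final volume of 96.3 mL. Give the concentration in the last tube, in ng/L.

0.746 ng/L

Overall dilution factor = 2 × 12 × 10 × 14.93 × 40 × 3.996 = 5.73 × 10⁵.
427 ng/mL / 5.73 × 10⁵ = 7.46 × 10⁻⁴ ng/mL = 0.746 ng/L.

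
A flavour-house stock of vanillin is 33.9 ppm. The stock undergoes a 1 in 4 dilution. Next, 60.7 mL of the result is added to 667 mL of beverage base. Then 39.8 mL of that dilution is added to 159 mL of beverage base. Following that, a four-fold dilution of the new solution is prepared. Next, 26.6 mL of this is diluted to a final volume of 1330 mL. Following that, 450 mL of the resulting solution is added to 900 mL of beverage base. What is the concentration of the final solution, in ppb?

0.236 ppb

Overall dilution factor = 4 × 11.99 × 4.995 × 4 × 50 × 3 = 1.44 × 10⁵.
33.9 ppm / 1.44 × 10⁵ = 2.36 × 10⁻⁴ ppm = 0.236 ppb.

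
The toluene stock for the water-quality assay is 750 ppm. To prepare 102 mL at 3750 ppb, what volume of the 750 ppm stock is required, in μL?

510 μL

3750 ppb = 3.75 ppm.
V₁ = C₂V₂/C₁ = 3.75 × 102 / 750 = 0.510 mL = 510 μL.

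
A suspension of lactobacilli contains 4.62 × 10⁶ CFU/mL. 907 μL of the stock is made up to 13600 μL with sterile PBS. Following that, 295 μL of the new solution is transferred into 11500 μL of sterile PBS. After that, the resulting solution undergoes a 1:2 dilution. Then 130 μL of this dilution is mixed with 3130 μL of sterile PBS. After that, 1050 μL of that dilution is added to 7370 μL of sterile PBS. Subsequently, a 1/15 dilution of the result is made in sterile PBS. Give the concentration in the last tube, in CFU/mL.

Overall dilution factor = 14.99 × 39.98 × 2 × 25.08 × 8.019 × 15 = 3.62 × 10⁶.
4.62 × 10⁶ CFU/mL / 3.62 × 10⁶ = 1.28 CFU/mL.

1.28 CFU/mL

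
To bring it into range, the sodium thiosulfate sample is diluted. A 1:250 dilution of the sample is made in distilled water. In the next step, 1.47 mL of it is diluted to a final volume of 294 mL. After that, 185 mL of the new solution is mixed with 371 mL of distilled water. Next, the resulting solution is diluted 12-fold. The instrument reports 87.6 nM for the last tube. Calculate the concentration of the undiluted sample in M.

Overall dilution factor = 250 × 200 × 3.005 × 12 = 1.80 × 10⁶.
Original = 87.6 nM × 1.80 × 10⁶ = 1.58 × 10⁸ nM = 0.158 M.

0.158 M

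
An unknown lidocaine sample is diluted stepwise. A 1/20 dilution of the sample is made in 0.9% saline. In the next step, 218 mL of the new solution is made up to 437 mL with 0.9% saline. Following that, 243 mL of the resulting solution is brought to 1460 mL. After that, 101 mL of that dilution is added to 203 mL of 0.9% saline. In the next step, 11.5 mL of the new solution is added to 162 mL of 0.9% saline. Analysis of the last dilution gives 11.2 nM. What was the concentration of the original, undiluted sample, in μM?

Overall dilution factor = 20 × 2.005 × 6.008 × 3.010 × 15.09 = 1.09 × 10⁴.
Original = 11.2 nM × 1.09 × 10⁴ = 1.23 × 10⁵ nM = 123 μM.

123 μM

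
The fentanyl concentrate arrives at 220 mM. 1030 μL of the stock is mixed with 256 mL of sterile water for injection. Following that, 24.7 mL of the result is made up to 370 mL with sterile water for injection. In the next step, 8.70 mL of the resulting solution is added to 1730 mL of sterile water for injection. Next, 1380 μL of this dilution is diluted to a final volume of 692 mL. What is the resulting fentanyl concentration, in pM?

Overall dilution factor = 249.5 × 14.98 × 199.9 × 501.4 = 3.75 × 10⁸.
220 mM / 3.75 × 10⁸ = 5.87 × 10⁻⁷ mM = 587 pM.

587 pM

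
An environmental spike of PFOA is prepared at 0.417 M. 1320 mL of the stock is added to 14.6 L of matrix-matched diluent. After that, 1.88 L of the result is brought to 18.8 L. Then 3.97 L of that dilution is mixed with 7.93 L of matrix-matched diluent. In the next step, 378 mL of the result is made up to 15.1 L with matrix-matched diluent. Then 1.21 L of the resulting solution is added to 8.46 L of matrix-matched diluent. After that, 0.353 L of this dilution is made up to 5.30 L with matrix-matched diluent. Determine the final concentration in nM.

241 nM

Overall dilution factor = 12.06 × 10 × 2.997 × 39.95 × 7.992 × 15.01 = 1.73 × 10⁶.
0.417 M / 1.73 × 10⁶ = 2.41 × 10⁻⁷ M = 241 nM.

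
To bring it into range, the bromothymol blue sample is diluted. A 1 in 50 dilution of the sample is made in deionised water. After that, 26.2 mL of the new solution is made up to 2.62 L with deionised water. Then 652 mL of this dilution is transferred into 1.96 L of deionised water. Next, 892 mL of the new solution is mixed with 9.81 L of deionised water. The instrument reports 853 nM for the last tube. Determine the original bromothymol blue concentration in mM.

205 mM

Overall dilution factor = 50 × 100 × 4.006 × 12.00 = 2.40 × 10⁵.
Original = 853 nM × 2.40 × 10⁵ = 2.05 × 10⁸ nM = 205 mM.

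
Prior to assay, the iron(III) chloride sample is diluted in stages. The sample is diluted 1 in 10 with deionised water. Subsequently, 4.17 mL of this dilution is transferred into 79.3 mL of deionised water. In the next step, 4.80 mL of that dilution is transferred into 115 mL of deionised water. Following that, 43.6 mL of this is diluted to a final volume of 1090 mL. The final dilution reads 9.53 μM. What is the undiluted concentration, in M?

1.19 M

Overall dilution factor = 10 × 20.02 × 24.96 × 25 = 1.25 × 10⁵.
Original = 9.53 μM × 1.25 × 10⁵ = 1.19 × 10⁶ μM = 1.19 M.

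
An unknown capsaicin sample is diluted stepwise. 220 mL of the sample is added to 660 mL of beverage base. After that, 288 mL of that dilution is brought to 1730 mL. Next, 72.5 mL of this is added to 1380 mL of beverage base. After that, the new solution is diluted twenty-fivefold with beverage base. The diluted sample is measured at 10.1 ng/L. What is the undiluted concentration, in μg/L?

Overall dilution factor = 4 × 6.007 × 20.03 × 25 = 1.20 × 10⁴.
Original = 10.1 ng/L × 1.20 × 10⁴ = 1.22 × 10⁵ ng/L = 122 μg/L.

122 μg/L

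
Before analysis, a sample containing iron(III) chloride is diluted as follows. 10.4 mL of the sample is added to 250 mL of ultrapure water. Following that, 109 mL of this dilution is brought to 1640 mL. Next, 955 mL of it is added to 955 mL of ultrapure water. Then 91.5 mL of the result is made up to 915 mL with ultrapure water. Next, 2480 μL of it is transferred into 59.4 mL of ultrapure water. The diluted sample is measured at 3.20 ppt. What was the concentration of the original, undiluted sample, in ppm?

0.602 ppm

Overall dilution factor = 25.04 × 15.05 × 2 × 10 × 24.95 = 1.88 × 10⁵.
Original = 3.20 ppt × 1.88 × 10⁵ = 6.02 × 10⁵ ppt = 0.602 ppm.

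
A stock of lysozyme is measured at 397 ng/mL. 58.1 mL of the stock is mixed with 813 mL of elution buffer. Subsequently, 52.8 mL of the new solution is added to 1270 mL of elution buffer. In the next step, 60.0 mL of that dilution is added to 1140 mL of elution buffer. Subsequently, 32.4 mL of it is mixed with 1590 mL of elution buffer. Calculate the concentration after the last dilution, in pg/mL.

1.06 pg/mL

Overall dilution factor = 14.99 × 25.05 × 20 × 50.07 = 3.76 × 10⁵.
397 ng/mL / 3.76 × 10⁵ = 1.06 × 10⁻³ ng/mL = 1.06 pg/mL.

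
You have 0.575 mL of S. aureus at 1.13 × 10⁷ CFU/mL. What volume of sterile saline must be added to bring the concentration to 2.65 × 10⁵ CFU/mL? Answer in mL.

V₂ = C₁V₁/C₂ = 1.13 × 10⁷ × 0.575 / 2.65 × 10⁵ = 24.5 mL.
Diluent to add = V₂ − V₁ = 24.5 − 0.575 = 23.9 mL.

23.9 mL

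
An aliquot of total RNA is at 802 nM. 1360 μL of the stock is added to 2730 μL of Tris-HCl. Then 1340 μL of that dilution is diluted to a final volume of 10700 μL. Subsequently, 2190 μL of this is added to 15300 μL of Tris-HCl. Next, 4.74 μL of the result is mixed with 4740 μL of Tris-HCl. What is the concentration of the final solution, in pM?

Overall dilution factor = 3.007 × 7.985 × 7.986 × 1001 = 1.92 × 10⁵.
802 nM / 1.92 × 10⁵ = 4.18 × 10⁻³ nM = 4.18 pM.

4.18 pM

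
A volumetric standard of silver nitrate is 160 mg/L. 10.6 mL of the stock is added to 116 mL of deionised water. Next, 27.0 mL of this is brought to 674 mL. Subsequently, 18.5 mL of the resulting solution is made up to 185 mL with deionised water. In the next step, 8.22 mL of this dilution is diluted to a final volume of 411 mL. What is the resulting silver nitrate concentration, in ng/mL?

1.07 ng/mL

Overall dilution factor = 11.94 × 24.96 × 10 × 50 = 1.49 × 10⁵.
160 mg/L / 1.49 × 10⁵ = 1.07 × 10⁻³ mg/L = 1.07 ng/mL.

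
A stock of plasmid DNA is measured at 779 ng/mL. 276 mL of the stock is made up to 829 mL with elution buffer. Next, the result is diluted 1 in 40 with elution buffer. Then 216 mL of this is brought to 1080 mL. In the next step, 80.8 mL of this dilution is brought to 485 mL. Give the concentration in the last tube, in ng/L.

216 ng/L

Overall dilution factor = 3.004 × 40 × 5 × 6.002 = 3606.
779 ng/mL / 3606 = 0.216 ng/mL = 216 ng/L.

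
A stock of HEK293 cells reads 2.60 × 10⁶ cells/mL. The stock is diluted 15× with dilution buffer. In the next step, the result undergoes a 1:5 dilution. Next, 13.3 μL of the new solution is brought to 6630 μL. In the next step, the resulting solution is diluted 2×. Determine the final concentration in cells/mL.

34.8 cells/mL

Overall dilution factor = 15 × 5 × 498.5 × 2 = 7.48 × 10⁴.
2.60 × 10⁶ cells/mL / 7.48 × 10⁴ = 34.8 cells/mL.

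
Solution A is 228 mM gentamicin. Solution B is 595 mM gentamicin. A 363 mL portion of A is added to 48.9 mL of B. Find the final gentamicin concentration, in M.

0.272 M

C_mix = (C_A·V_A + C_B·V_B)/(V_A + V_B) = (228×363 + 595×48.9) / 411.9 = 272 mM = 0.272 M.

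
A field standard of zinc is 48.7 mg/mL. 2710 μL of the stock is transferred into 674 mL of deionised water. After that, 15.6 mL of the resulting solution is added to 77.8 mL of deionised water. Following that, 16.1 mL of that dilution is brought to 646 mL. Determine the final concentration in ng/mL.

812 ng/mL

Overall dilution factor = 249.7 × 5.987 × 40.12 = 6.00 × 10⁴.
48.7 mg/mL / 6.00 × 10⁴ = 8.12 × 10⁻⁴ mg/mL = 812 ng/mL.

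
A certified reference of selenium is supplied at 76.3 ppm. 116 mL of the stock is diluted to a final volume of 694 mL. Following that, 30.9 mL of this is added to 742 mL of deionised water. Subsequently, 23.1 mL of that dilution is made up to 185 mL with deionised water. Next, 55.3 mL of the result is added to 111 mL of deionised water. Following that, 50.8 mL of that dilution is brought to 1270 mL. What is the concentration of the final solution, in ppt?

847 ppt

Overall dilution factor = 5.983 × 25.01 × 8.009 × 3.007 × 25 = 9.01 × 10⁴.
76.3 ppm / 9.01 × 10⁴ = 8.47 × 10⁻⁴ ppm = 847 ppt.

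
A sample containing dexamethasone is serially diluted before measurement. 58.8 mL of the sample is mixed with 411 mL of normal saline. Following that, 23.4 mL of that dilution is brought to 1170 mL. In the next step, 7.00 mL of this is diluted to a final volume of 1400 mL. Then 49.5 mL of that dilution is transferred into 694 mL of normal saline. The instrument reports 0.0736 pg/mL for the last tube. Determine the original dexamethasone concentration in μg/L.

Overall dilution factor = 7.990 × 50 × 200 × 15.02 = 1.20 × 10⁶.
Original = 0.0736 pg/mL × 1.20 × 10⁶ = 8.83 × 10⁴ pg/mL = 88.3 μg/L.

88.3 μg/L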